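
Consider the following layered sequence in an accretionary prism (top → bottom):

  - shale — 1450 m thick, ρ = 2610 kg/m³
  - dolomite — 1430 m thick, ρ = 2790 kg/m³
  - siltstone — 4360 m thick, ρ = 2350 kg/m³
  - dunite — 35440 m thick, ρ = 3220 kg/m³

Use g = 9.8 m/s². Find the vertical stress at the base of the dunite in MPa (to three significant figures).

1290 MPa

shale: 2610 kg/m³ × 9.8 m/s² × 1450 m = 3.709×10^7 Pa = 37.09 MPa
dolomite: 2790 kg/m³ × 9.8 m/s² × 1430 m = 3.910×10^7 Pa = 39.10 MPa
siltstone: 2350 kg/m³ × 9.8 m/s² × 4360 m = 1.004×10^8 Pa = 100.4 MPa
dunite: 3220 kg/m³ × 9.8 m/s² × 35440 m = 1.118×10^9 Pa = 1118 MPa
Total = 37.09 + 39.10 + 100.4 + 1118 = 1294.9 MPa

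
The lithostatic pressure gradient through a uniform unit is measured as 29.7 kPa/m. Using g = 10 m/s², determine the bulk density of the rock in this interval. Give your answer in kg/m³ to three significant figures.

ρ = (dP/dz)/g = 29.7 kPa/m / 10 m/s² = 29700 Pa/m / 10 m/s² = 2970.0 kg/m³

2970 kg/m³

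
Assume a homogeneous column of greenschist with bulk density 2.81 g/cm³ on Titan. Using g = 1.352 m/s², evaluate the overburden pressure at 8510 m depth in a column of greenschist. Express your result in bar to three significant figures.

323 bar

greenschist: 2810 kg/m³ × 1.352 m/s² × 8510 m = 3.233×10^7 Pa = 323.3 bar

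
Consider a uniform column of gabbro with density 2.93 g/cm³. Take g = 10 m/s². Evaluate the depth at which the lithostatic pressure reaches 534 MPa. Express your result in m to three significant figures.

h = P/(ρg) = 534 MPa / (2930 kg/m³ × 10 m/s²) = 5.340×10^8 Pa / 29300 Pa/m = 18225 m

18200 m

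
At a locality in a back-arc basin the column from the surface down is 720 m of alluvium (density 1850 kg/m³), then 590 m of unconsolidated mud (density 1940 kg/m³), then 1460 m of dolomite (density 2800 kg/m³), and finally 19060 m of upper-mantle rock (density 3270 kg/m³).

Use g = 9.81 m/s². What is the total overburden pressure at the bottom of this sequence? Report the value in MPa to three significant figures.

alluvium: 1850 kg/m³ × 9.81 m/s² × 720 m = 1.307×10^7 Pa = 13.07 MPa
unconsolidated mud: 1940 kg/m³ × 9.81 m/s² × 590 m = 1.123×10^7 Pa = 11.23 MPa
dolomite: 2800 kg/m³ × 9.81 m/s² × 1460 m = 4.010×10^7 Pa = 40.10 MPa
upper-mantle rock: 3270 kg/m³ × 9.81 m/s² × 19060 m = 6.114×10^8 Pa = 611.4 MPa
Total = 13.07 + 11.23 + 40.10 + 611.4 = 675.82 MPa

676 MPa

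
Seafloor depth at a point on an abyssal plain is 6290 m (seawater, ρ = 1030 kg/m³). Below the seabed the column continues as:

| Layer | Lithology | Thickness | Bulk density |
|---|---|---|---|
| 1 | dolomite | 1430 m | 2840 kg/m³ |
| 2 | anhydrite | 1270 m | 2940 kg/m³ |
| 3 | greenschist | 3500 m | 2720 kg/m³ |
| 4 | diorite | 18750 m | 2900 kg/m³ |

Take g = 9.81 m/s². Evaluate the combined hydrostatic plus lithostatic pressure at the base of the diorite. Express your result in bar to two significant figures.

seawater: 1030 kg/m³ × 9.81 m/s² × 6290 m = 6.356×10^7 Pa = 635.6 bar
dolomite: 2840 kg/m³ × 9.81 m/s² × 1430 m = 3.984×10^7 Pa = 398.4 bar
anhydrite: 2940 kg/m³ × 9.81 m/s² × 1270 m = 3.663×10^7 Pa = 366.3 bar
greenschist: 2720 kg/m³ × 9.81 m/s² × 3500 m = 9.339×10^7 Pa = 933.9 bar
diorite: 2900 kg/m³ × 9.81 m/s² × 18750 m = 5.334×10^8 Pa = 5334 bar
Total = 635.6 + 398.4 + 366.3 + 933.9 + 5334 = 7668.3 bar

7700 bar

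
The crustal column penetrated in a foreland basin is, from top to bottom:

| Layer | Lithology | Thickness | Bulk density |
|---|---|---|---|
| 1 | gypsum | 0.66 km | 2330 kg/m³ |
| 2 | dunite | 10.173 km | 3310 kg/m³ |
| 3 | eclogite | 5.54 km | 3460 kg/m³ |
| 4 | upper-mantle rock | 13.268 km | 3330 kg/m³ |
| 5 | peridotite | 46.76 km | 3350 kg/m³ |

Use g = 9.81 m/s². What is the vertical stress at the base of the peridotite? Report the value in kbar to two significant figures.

25 kbar

gypsum: 2330 kg/m³ × 9.81 m/s² × 660 m = 1.509×10^7 Pa = 0.1509 kbar
dunite: 3310 kg/m³ × 9.81 m/s² × 10173 m = 3.303×10^8 Pa = 3.303 kbar
eclogite: 3460 kg/m³ × 9.81 m/s² × 5540 m = 1.880×10^8 Pa = 1.880 kbar
upper-mantle rock: 3330 kg/m³ × 9.81 m/s² × 13268 m = 4.334×10^8 Pa = 4.334 kbar
peridotite: 3350 kg/m³ × 9.81 m/s² × 46760 m = 1.537×10^9 Pa = 15.37 kbar
Total = 0.1509 + 3.303 + 1.880 + 4.334 + 15.37 = 25.036 kbar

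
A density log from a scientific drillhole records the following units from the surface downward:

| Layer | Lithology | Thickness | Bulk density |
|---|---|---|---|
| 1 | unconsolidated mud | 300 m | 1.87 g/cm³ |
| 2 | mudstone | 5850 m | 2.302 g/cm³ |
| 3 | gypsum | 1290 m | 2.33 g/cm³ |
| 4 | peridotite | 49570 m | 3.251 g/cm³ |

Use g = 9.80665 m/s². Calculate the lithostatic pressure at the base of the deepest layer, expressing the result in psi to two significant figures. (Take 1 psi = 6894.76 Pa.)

unconsolidated mud: 1870 kg/m³ × 9.80665 m/s² × 300 m = 5.502×10^6 Pa = 797.9 psi
mudstone: 2302 kg/m³ × 9.80665 m/s² × 5850 m = 1.321×10^8 Pa = 19154 psi
gypsum: 2330 kg/m³ × 9.80665 m/s² × 1290 m = 2.948×10^7 Pa = 4275 psi
peridotite: 3251 kg/m³ × 9.80665 m/s² × 49570 m = 1.580×10^9 Pa = 2.292×10^5 psi
Total = 797.9 + 19154 + 4275 + 2.292×10^5 = 2.5344×10^5 psi

250000 psi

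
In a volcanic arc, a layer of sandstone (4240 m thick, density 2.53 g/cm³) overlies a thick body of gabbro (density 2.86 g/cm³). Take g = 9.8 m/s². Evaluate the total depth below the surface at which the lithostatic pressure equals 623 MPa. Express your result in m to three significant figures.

22700 m

Pressure at base of upper layers: 2530×9.8×4240 = 1.051×10^8 Pa = 105.1 MPa
Remaining pressure to be supplied by gabbro: 6.230×10^8 − 1.051×10^8 = 5.179×10^8 Pa
Additional depth in gabbro = 5.179×10^8 Pa / (2860 kg/m³ × 9.8 m/s²) = 18477 m
Total depth = 4240 m + 18477 m = 22717 m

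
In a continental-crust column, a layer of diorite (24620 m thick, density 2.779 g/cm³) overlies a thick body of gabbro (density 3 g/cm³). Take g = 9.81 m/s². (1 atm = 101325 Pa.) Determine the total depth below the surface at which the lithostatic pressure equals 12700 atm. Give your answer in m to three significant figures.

45500 m

Pressure at base of upper layers: 2779×9.81×24620 = 6.712×10^8 Pa = 6624 atm
Remaining pressure to be supplied by gabbro: 1.287×10^9 − 6.712×10^8 = 6.156×10^8 Pa
Additional depth in gabbro = 6.156×10^8 Pa / (3000 kg/m³ × 9.81 m/s²) = 20919 m
Total depth = 24620 m + 20919 m = 45539 m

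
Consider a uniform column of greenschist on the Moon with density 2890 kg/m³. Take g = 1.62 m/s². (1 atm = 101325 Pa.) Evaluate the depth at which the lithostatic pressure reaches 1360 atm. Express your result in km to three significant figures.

29.4 km

h = P/(ρg) = 1360 atm / (2890 kg/m³ × 1.62 m/s²) = 1.378×10^8 Pa / 4681.8 Pa/m = 29434 m
= 29.434 km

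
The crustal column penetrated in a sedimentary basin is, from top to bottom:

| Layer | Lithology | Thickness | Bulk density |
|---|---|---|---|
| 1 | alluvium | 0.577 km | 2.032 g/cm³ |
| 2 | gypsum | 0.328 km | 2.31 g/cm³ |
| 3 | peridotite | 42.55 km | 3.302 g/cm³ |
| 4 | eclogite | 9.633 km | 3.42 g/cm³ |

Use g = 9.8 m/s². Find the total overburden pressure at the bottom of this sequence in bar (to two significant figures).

alluvium: 2032 kg/m³ × 9.8 m/s² × 577 m = 1.149×10^7 Pa = 114.9 bar
gypsum: 2310 kg/m³ × 9.8 m/s² × 328 m = 7.425×10^6 Pa = 74.25 bar
peridotite: 3302 kg/m³ × 9.8 m/s² × 42550 m = 1.377×10^9 Pa = 13769 bar
eclogite: 3420 kg/m³ × 9.8 m/s² × 9633 m = 3.229×10^8 Pa = 3229 bar
Total = 114.9 + 74.25 + 13769 + 3229 = 17187 bar

17000 bar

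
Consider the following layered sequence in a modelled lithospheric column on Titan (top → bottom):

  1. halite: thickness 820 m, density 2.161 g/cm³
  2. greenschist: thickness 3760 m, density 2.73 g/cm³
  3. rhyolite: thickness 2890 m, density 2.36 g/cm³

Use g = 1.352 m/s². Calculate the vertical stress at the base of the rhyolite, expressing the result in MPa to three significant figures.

25.5 MPa

halite: 2161 kg/m³ × 1.352 m/s² × 820 m = 2.396×10^6 Pa = 2.396 MPa
greenschist: 2730 kg/m³ × 1.352 m/s² × 3760 m = 1.388×10^7 Pa = 13.88 MPa
rhyolite: 2360 kg/m³ × 1.352 m/s² × 2890 m = 9.221×10^6 Pa = 9.221 MPa
Total = 2.396 + 13.88 + 9.221 = 25.495 MPa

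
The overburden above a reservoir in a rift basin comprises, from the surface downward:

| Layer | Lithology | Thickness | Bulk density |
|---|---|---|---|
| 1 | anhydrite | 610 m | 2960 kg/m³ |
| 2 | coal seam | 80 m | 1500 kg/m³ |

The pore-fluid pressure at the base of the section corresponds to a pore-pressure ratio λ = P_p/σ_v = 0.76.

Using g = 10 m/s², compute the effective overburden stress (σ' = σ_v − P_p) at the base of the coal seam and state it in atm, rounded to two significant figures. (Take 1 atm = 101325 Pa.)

Overburden (lithostatic) stress σ_v:
anhydrite: 2960 kg/m³ × 10 m/s² × 610 m = 1.806×10^7 Pa = 18.06 MPa
coal seam: 1500 kg/m³ × 10 m/s² × 80 m = 1.200×10^6 Pa = 1.200 MPa
Total = 18.06 + 1.200 = 19.256 MPa
Pore pressure P_p = λ·σ_v = 0.76 × 19.26 MPa = 14.63 MPa
Effective stress σ' = σ_v − P_p = 19.26 − 14.63 = 4.6214 MPa = 45.610 atm

46 atm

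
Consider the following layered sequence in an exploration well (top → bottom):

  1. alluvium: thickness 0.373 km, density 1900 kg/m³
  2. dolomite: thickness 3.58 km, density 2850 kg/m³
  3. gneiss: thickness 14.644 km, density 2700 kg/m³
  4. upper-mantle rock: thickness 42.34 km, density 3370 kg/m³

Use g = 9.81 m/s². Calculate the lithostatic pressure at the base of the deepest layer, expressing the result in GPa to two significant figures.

1.9 GPa

alluvium: 1900 kg/m³ × 9.81 m/s² × 373 m = 6.952×10^6 Pa = 6.952×10^-3 GPa
dolomite: 2850 kg/m³ × 9.81 m/s² × 3580 m = 1.001×10^8 Pa = 0.1001 GPa
gneiss: 2700 kg/m³ × 9.81 m/s² × 14644 m = 3.879×10^8 Pa = 0.3879 GPa
upper-mantle rock: 3370 kg/m³ × 9.81 m/s² × 42340 m = 1.400×10^9 Pa = 1.400 GPa
Total = 6.952×10^-3 + 0.1001 + 0.3879 + 1.400 = 1.8947 GPa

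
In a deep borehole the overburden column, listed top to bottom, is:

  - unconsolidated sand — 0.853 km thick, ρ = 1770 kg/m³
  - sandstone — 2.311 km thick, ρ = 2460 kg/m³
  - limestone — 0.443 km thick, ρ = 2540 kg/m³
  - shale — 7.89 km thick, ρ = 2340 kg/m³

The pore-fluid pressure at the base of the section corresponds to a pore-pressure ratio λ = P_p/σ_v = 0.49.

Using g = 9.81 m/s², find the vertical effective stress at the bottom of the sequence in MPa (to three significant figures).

Overburden (lithostatic) stress σ_v:
unconsolidated sand: 1770 kg/m³ × 9.81 m/s² × 853 m = 1.481×10^7 Pa = 14.81 MPa
sandstone: 2460 kg/m³ × 9.81 m/s² × 2311 m = 5.577×10^7 Pa = 55.77 MPa
limestone: 2540 kg/m³ × 9.81 m/s² × 443 m = 1.104×10^7 Pa = 11.04 MPa
shale: 2340 kg/m³ × 9.81 m/s² × 7890 m = 1.811×10^8 Pa = 181.1 MPa
Total = 14.81 + 55.77 + 11.04 + 181.1 = 262.74 MPa
Pore pressure P_p = λ·σ_v = 0.49 × 262.7 MPa = 128.7 MPa
Effective stress σ' = σ_v − P_p = 262.7 − 128.7 = 134.00 MPa

134 MPa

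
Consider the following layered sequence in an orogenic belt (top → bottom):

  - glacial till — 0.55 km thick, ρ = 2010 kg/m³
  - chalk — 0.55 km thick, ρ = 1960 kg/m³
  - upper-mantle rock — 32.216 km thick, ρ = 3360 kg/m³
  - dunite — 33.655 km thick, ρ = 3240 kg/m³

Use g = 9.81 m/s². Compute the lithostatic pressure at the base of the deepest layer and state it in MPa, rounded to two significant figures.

2200 MPa

glacial till: 2010 kg/m³ × 9.81 m/s² × 550 m = 1.084×10^7 Pa = 10.84 MPa
chalk: 1960 kg/m³ × 9.81 m/s² × 550 m = 1.058×10^7 Pa = 10.58 MPa
upper-mantle rock: 3360 kg/m³ × 9.81 m/s² × 32216 m = 1.062×10^9 Pa = 1062 MPa
dunite: 3240 kg/m³ × 9.81 m/s² × 33655 m = 1.070×10^9 Pa = 1070 MPa
Total = 10.84 + 10.58 + 1062 + 1070 = 2153.0 MPa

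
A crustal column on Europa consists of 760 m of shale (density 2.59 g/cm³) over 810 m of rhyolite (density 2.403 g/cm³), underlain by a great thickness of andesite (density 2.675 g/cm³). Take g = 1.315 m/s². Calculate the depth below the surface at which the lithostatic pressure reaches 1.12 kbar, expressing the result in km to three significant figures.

Pressure at base of upper layers: 2590×1.315×760 + 2403×1.315×810 = 5.148×10^6 Pa = 0.05148 kbar
Remaining pressure to be supplied by andesite: 1.120×10^8 − 5.148×10^6 = 1.069×10^8 Pa
Additional depth in andesite = 1.069×10^8 Pa / (2675 kg/m³ × 1.315 m/s²) = 30376 m
Total depth = 1570 m + 30376 m = 31946 m
= 31.946 km

31.9 km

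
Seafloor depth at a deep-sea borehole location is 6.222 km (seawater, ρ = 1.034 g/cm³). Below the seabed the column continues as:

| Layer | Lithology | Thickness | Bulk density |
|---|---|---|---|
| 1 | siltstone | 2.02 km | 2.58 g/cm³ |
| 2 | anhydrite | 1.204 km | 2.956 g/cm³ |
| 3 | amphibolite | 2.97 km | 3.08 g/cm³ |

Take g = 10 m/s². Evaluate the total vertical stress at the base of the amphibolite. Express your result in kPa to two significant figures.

seawater: 1034 kg/m³ × 10 m/s² × 6222 m = 6.434×10^7 Pa = 64335 kPa
siltstone: 2580 kg/m³ × 10 m/s² × 2020 m = 5.212×10^7 Pa = 52116 kPa
anhydrite: 2956 kg/m³ × 10 m/s² × 1204 m = 3.559×10^7 Pa = 35590 kPa
amphibolite: 3080 kg/m³ × 10 m/s² × 2970 m = 9.148×10^7 Pa = 91476 kPa
Total = 64335 + 52116 + 35590 + 91476 = 2.4352×10^5 kPa

240000 kPa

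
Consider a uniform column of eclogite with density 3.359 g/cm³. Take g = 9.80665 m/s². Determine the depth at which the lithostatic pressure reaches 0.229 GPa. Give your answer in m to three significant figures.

h = P/(ρg) = 0.229 GPa / (3359 kg/m³ × 9.80665 m/s²) = 2.290×10^8 Pa / 32941 Pa/m = 6951.9 m

6950 m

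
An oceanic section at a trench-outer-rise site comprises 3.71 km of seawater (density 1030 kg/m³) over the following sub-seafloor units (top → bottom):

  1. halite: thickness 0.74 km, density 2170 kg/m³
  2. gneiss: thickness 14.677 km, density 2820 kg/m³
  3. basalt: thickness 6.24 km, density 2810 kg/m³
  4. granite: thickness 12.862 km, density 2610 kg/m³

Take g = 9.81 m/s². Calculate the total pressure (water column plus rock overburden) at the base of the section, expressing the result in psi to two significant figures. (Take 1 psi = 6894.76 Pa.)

seawater: 1030 kg/m³ × 9.81 m/s² × 3710 m = 3.749×10^7 Pa = 5437 psi
halite: 2170 kg/m³ × 9.81 m/s² × 740 m = 1.575×10^7 Pa = 2285 psi
gneiss: 2820 kg/m³ × 9.81 m/s² × 14677 m = 4.060×10^8 Pa = 58889 psi
basalt: 2810 kg/m³ × 9.81 m/s² × 6240 m = 1.720×10^8 Pa = 24948 psi
granite: 2610 kg/m³ × 9.81 m/s² × 12862 m = 3.293×10^8 Pa = 47764 psi
Total = 5437 + 2285 + 58889 + 24948 + 47764 = 1.3932×10^5 psi

140000 psi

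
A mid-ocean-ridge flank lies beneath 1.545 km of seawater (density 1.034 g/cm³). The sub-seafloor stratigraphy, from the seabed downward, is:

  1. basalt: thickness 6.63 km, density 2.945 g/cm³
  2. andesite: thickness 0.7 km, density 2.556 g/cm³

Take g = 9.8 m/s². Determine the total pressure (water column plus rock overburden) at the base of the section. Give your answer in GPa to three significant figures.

0.225 GPa

seawater: 1034 kg/m³ × 9.8 m/s² × 1545 m = 1.566×10^7 Pa = 0.01566 GPa
basalt: 2945 kg/m³ × 9.8 m/s² × 6630 m = 1.913×10^8 Pa = 0.1913 GPa
andesite: 2556 kg/m³ × 9.8 m/s² × 700 m = 1.753×10^7 Pa = 0.01753 GPa
Total = 0.01566 + 0.1913 + 0.01753 = 0.22454 GPa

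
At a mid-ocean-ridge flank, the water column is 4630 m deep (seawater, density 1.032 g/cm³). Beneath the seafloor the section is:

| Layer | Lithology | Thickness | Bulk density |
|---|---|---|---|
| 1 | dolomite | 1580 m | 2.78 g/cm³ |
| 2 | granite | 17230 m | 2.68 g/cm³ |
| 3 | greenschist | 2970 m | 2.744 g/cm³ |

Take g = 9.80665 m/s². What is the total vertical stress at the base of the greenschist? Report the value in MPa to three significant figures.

seawater: 1032 kg/m³ × 9.80665 m/s² × 4630 m = 4.686×10^7 Pa = 46.86 MPa
dolomite: 2780 kg/m³ × 9.80665 m/s² × 1580 m = 4.307×10^7 Pa = 43.07 MPa
granite: 2680 kg/m³ × 9.80665 m/s² × 17230 m = 4.528×10^8 Pa = 452.8 MPa
greenschist: 2744 kg/m³ × 9.80665 m/s² × 2970 m = 7.992×10^7 Pa = 79.92 MPa
Total = 46.86 + 43.07 + 452.8 + 79.92 = 622.69 MPa

623 MPa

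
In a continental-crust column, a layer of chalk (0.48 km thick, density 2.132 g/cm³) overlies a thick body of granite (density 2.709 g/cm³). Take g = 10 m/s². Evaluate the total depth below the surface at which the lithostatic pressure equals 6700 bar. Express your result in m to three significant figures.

24800 m

Pressure at base of upper layers: 2132×10×480 = 1.023×10^7 Pa = 102.3 bar
Remaining pressure to be supplied by granite: 6.700×10^8 − 1.023×10^7 = 6.598×10^8 Pa
Additional depth in granite = 6.598×10^8 Pa / (2709 kg/m³ × 10 m/s²) = 24355 m
Total depth = 480 m + 24355 m = 24835 m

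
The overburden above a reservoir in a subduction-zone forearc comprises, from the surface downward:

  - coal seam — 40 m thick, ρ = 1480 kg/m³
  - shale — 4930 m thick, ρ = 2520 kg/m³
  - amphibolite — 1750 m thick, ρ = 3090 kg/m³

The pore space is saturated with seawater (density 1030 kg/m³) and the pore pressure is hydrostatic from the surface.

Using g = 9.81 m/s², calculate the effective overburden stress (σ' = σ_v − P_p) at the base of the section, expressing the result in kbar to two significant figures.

Overburden (lithostatic) stress σ_v:
coal seam: 1480 kg/m³ × 9.81 m/s² × 40 m = 5.808×10^5 Pa = 0.5808 MPa
shale: 2520 kg/m³ × 9.81 m/s² × 4930 m = 1.219×10^8 Pa = 121.9 MPa
amphibolite: 3090 kg/m³ × 9.81 m/s² × 1750 m = 5.305×10^7 Pa = 53.05 MPa
Total = 0.5808 + 121.9 + 53.05 = 175.50 MPa
Pore pressure P_p = 1030 kg/m³ × 9.81 m/s² × 6720 m = 6.790×10^7 Pa = 67.90 MPa
Effective stress σ' = σ_v − P_p = 175.5 − 67.90 = 107.60 MPa = 1.0760 kbar

1.1 kbar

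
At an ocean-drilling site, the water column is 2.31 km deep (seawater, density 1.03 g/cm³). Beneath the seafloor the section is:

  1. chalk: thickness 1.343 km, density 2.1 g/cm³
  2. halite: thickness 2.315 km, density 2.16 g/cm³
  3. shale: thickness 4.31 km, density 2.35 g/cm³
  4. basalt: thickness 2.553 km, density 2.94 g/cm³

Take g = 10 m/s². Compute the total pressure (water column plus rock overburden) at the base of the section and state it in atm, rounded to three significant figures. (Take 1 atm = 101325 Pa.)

2750 atm

seawater: 1030 kg/m³ × 10 m/s² × 2310 m = 2.379×10^7 Pa = 234.8 atm
chalk: 2100 kg/m³ × 10 m/s² × 1343 m = 2.820×10^7 Pa = 278.3 atm
halite: 2160 kg/m³ × 10 m/s² × 2315 m = 5.000×10^7 Pa = 493.5 atm
shale: 2350 kg/m³ × 10 m/s² × 4310 m = 1.013×10^8 Pa = 999.6 atm
basalt: 2940 kg/m³ × 10 m/s² × 2553 m = 7.506×10^7 Pa = 740.8 atm
Total = 234.8 + 278.3 + 493.5 + 999.6 + 740.8 = 2747.0 atm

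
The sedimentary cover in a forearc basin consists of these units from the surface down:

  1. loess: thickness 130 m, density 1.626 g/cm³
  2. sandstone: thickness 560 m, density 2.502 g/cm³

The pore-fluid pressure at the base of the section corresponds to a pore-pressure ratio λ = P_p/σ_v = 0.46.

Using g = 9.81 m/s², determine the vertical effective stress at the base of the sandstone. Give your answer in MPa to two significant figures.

Overburden (lithostatic) stress σ_v:
loess: 1626 kg/m³ × 9.81 m/s² × 130 m = 2.074×10^6 Pa = 2.074 MPa
sandstone: 2502 kg/m³ × 9.81 m/s² × 560 m = 1.374×10^7 Pa = 13.74 MPa
Total = 2.074 + 13.74 = 15.819 MPa
Pore pressure P_p = λ·σ_v = 0.46 × 15.82 MPa = 7.277 MPa
Effective stress σ' = σ_v − P_p = 15.82 − 7.277 = 8.5421 MPa

8.5 MPa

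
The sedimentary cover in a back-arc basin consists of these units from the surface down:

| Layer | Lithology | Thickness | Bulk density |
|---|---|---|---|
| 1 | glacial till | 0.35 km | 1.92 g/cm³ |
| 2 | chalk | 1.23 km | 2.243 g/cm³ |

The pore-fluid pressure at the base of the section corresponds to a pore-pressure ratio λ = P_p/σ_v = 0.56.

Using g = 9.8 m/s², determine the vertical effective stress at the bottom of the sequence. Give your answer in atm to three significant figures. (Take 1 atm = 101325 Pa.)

146 atm

Overburden (lithostatic) stress σ_v:
glacial till: 1920 kg/m³ × 9.8 m/s² × 350 m = 6.586×10^6 Pa = 6.586 MPa
chalk: 2243 kg/m³ × 9.8 m/s² × 1230 m = 2.704×10^7 Pa = 27.04 MPa
Total = 6.586 + 27.04 = 33.623 MPa
Pore pressure P_p = λ·σ_v = 0.56 × 33.62 MPa = 18.83 MPa
Effective stress σ' = σ_v − P_p = 33.62 − 18.83 = 14.794 MPa = 146.01 atm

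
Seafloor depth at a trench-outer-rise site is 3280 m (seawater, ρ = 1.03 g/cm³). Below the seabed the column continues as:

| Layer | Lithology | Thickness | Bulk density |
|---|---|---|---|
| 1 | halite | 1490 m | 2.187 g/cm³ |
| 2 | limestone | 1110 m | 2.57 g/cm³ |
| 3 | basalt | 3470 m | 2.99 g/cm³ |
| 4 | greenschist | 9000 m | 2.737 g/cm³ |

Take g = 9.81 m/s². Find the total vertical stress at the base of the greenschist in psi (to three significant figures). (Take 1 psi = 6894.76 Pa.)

seawater: 1030 kg/m³ × 9.81 m/s² × 3280 m = 3.314×10^7 Pa = 4807 psi
halite: 2187 kg/m³ × 9.81 m/s² × 1490 m = 3.197×10^7 Pa = 4636 psi
limestone: 2570 kg/m³ × 9.81 m/s² × 1110 m = 2.798×10^7 Pa = 4059 psi
basalt: 2990 kg/m³ × 9.81 m/s² × 3470 m = 1.018×10^8 Pa = 14762 psi
greenschist: 2737 kg/m³ × 9.81 m/s² × 9000 m = 2.416×10^8 Pa = 35048 psi
Total = 4807 + 4636 + 4059 + 14762 + 35048 = 63313 psi

63300 psi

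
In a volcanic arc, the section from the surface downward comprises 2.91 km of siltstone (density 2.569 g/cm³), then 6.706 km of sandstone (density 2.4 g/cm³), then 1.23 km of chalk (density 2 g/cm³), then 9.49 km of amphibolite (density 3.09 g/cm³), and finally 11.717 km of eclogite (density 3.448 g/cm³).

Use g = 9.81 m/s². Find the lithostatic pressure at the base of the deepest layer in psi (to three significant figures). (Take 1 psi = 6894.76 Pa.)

siltstone: 2569 kg/m³ × 9.81 m/s² × 2910 m = 7.334×10^7 Pa = 10637 psi
sandstone: 2400 kg/m³ × 9.81 m/s² × 6706 m = 1.579×10^8 Pa = 22899 psi
chalk: 2000 kg/m³ × 9.81 m/s² × 1230 m = 2.413×10^7 Pa = 3500 psi
amphibolite: 3090 kg/m³ × 9.81 m/s² × 9490 m = 2.877×10^8 Pa = 41723 psi
eclogite: 3448 kg/m³ × 9.81 m/s² × 11717 m = 3.963×10^8 Pa = 57482 psi
Total = 10637 + 22899 + 3500 + 41723 + 57482 = 1.3624×10^5 psi

136000 psi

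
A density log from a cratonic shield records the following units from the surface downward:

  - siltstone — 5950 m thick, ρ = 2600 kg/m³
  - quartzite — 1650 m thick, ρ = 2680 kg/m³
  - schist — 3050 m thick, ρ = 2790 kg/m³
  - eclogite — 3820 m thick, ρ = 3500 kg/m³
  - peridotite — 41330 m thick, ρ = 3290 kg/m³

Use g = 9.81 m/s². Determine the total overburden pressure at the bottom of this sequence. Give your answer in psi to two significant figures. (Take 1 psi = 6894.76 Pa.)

250000 psi

siltstone: 2600 kg/m³ × 9.81 m/s² × 5950 m = 1.518×10^8 Pa = 22011 psi
quartzite: 2680 kg/m³ × 9.81 m/s² × 1650 m = 4.338×10^7 Pa = 6292 psi
schist: 2790 kg/m³ × 9.81 m/s² × 3050 m = 8.348×10^7 Pa = 12107 psi
eclogite: 3500 kg/m³ × 9.81 m/s² × 3820 m = 1.312×10^8 Pa = 19023 psi
peridotite: 3290 kg/m³ × 9.81 m/s² × 41330 m = 1.334×10^9 Pa = 1.935×10^5 psi
Total = 22011 + 6292 + 12107 + 19023 + 1.935×10^5 = 2.5290×10^5 psi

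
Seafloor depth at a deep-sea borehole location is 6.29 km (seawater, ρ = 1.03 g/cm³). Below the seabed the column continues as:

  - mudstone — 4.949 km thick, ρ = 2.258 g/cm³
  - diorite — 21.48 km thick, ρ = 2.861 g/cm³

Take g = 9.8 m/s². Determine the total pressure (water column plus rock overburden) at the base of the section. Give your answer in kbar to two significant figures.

7.8 kbar

seawater: 1030 kg/m³ × 9.8 m/s² × 6290 m = 6.349×10^7 Pa = 0.6349 kbar
mudstone: 2258 kg/m³ × 9.8 m/s² × 4949 m = 1.095×10^8 Pa = 1.095 kbar
diorite: 2861 kg/m³ × 9.8 m/s² × 21480 m = 6.023×10^8 Pa = 6.023 kbar
Total = 0.6349 + 1.095 + 6.023 = 7.7526 kbar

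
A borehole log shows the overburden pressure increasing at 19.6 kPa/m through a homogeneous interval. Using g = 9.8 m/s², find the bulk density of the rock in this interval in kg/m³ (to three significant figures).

2000 kg/m³

ρ = (dP/dz)/g = 19.6 kPa/m / 9.8 m/s² = 19600 Pa/m / 9.8 m/s² = 2000.0 kg/m³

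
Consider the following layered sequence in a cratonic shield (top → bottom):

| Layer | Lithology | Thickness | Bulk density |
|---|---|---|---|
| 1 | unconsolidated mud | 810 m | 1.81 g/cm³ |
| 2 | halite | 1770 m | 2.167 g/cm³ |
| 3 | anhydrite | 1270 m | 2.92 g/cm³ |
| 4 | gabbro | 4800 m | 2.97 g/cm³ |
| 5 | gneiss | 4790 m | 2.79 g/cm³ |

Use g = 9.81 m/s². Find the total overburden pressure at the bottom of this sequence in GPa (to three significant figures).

0.359 GPa

unconsolidated mud: 1810 kg/m³ × 9.81 m/s² × 810 m = 1.438×10^7 Pa = 0.01438 GPa
halite: 2167 kg/m³ × 9.81 m/s² × 1770 m = 3.763×10^7 Pa = 0.03763 GPa
anhydrite: 2920 kg/m³ × 9.81 m/s² × 1270 m = 3.638×10^7 Pa = 0.03638 GPa
gabbro: 2970 kg/m³ × 9.81 m/s² × 4800 m = 1.399×10^8 Pa = 0.1399 GPa
gneiss: 2790 kg/m³ × 9.81 m/s² × 4790 m = 1.311×10^8 Pa = 0.1311 GPa
Total = 0.01438 + 0.03763 + 0.03638 + 0.1399 + 0.1311 = 0.35934 GPa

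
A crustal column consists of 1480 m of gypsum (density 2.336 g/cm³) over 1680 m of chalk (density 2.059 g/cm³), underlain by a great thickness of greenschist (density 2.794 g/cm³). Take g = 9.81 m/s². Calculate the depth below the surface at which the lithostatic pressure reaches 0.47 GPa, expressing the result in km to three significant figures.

17.8 km

Pressure at base of upper layers: 2336×9.81×1480 + 2059×9.81×1680 = 6.785×10^7 Pa = 0.06785 GPa
Remaining pressure to be supplied by greenschist: 4.700×10^8 − 6.785×10^7 = 4.022×10^8 Pa
Additional depth in greenschist = 4.022×10^8 Pa / (2794 kg/m³ × 9.81 m/s²) = 14672 m
Total depth = 3160 m + 14672 m = 17832 m
= 17.832 km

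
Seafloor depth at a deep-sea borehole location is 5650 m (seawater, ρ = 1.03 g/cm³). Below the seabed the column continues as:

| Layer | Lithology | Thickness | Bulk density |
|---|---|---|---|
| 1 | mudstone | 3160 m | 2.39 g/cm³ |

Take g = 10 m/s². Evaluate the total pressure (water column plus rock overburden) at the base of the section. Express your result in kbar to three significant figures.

seawater: 1030 kg/m³ × 10 m/s² × 5650 m = 5.819×10^7 Pa = 0.5819 kbar
mudstone: 2390 kg/m³ × 10 m/s² × 3160 m = 7.552×10^7 Pa = 0.7552 kbar
Total = 0.5819 + 0.7552 = 1.3372 kbar

1.34 kbar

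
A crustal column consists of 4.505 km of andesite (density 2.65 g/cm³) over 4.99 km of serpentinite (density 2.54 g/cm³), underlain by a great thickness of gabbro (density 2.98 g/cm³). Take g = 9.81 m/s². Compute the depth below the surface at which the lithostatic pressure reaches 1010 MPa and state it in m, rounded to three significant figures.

35800 m

Pressure at base of upper layers: 2650×9.81×4505 + 2540×9.81×4990 = 2.415×10^8 Pa = 241.5 MPa
Remaining pressure to be supplied by gabbro: 1.010×10^9 − 2.415×10^8 = 7.685×10^8 Pa
Additional depth in gabbro = 7.685×10^8 Pa / (2980 kg/m³ × 9.81 m/s²) = 26290 m
Total depth = 9495 m + 26290 m = 35785 m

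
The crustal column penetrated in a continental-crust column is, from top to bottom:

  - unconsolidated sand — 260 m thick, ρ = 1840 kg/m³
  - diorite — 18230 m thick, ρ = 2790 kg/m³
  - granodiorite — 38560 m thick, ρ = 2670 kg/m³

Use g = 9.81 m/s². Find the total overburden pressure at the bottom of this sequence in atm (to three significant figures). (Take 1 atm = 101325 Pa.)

unconsolidated sand: 1840 kg/m³ × 9.81 m/s² × 260 m = 4.693×10^6 Pa = 46.32 atm
diorite: 2790 kg/m³ × 9.81 m/s² × 18230 m = 4.990×10^8 Pa = 4924 atm
granodiorite: 2670 kg/m³ × 9.81 m/s² × 38560 m = 1.010×10^9 Pa = 9968 atm
Total = 46.32 + 4924 + 9968 = 14938 atm

14900 atm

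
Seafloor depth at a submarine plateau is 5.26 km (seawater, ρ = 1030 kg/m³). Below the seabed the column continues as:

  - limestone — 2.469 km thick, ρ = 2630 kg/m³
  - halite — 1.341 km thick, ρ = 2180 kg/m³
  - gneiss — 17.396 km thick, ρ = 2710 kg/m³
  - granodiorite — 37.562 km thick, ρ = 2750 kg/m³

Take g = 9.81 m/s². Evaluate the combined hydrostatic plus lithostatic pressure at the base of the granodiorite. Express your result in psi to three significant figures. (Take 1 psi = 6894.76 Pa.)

235000 psi

seawater: 1030 kg/m³ × 9.81 m/s² × 5260 m = 5.315×10^7 Pa = 7709 psi
limestone: 2630 kg/m³ × 9.81 m/s² × 2469 m = 6.370×10^7 Pa = 9239 psi
halite: 2180 kg/m³ × 9.81 m/s² × 1341 m = 2.868×10^7 Pa = 4159 psi
gneiss: 2710 kg/m³ × 9.81 m/s² × 17396 m = 4.625×10^8 Pa = 67076 psi
granodiorite: 2750 kg/m³ × 9.81 m/s² × 37562 m = 1.013×10^9 Pa = 1.470×10^5 psi
Total = 7709 + 9239 + 4159 + 67076 + 1.470×10^5 = 2.3515×10^5 psi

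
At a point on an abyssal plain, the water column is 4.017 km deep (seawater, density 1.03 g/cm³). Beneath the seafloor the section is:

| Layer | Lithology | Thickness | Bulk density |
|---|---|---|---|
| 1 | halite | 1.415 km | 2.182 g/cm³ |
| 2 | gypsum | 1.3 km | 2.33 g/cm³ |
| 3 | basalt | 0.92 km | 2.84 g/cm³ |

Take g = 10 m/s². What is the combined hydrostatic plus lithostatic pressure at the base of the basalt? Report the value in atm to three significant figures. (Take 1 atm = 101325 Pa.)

1270 atm

seawater: 1030 kg/m³ × 10 m/s² × 4017 m = 4.138×10^7 Pa = 408.3 atm
halite: 2182 kg/m³ × 10 m/s² × 1415 m = 3.088×10^7 Pa = 304.7 atm
gypsum: 2330 kg/m³ × 10 m/s² × 1300 m = 3.029×10^7 Pa = 298.9 atm
basalt: 2840 kg/m³ × 10 m/s² × 920 m = 2.613×10^7 Pa = 257.9 atm
Total = 408.3 + 304.7 + 298.9 + 257.9 = 1269.9 atm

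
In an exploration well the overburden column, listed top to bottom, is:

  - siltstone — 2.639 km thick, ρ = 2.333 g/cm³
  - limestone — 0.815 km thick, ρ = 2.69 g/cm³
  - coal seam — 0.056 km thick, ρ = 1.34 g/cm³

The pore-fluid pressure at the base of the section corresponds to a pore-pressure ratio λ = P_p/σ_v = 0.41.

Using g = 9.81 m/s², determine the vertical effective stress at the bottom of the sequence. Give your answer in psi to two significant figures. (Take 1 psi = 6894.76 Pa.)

7100 psi

Overburden (lithostatic) stress σ_v:
siltstone: 2333 kg/m³ × 9.81 m/s² × 2639 m = 6.040×10^7 Pa = 60.40 MPa
limestone: 2690 kg/m³ × 9.81 m/s² × 815 m = 2.151×10^7 Pa = 21.51 MPa
coal seam: 1340 kg/m³ × 9.81 m/s² × 56 m = 7.361×10^5 Pa = 0.7361 MPa
Total = 60.40 + 21.51 + 0.7361 = 82.641 MPa
Pore pressure P_p = λ·σ_v = 0.41 × 82.64 MPa = 33.88 MPa
Effective stress σ' = σ_v − P_p = 82.64 − 33.88 = 48.758 MPa = 7071.8 psi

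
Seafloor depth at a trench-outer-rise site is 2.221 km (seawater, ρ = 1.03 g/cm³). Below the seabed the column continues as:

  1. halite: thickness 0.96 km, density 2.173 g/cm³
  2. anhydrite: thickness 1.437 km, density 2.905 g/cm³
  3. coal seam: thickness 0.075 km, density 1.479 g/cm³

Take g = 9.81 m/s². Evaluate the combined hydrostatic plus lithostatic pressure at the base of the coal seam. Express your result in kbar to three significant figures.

seawater: 1030 kg/m³ × 9.81 m/s² × 2221 m = 2.244×10^7 Pa = 0.2244 kbar
halite: 2173 kg/m³ × 9.81 m/s² × 960 m = 2.046×10^7 Pa = 0.2046 kbar
anhydrite: 2905 kg/m³ × 9.81 m/s² × 1437 m = 4.095×10^7 Pa = 0.4095 kbar
coal seam: 1479 kg/m³ × 9.81 m/s² × 75 m = 1.088×10^6 Pa = 0.01088 kbar
Total = 0.2244 + 0.2046 + 0.4095 + 0.01088 = 0.84946 kbar

0.849 kbar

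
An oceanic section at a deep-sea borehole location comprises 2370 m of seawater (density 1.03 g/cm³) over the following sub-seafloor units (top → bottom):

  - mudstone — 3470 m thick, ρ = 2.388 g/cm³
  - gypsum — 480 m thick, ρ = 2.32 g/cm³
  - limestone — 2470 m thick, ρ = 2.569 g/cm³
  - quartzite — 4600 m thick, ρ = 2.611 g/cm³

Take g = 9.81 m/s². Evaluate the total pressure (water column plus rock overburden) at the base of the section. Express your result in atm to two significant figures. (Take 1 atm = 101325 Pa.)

2900 atm

seawater: 1030 kg/m³ × 9.81 m/s² × 2370 m = 2.395×10^7 Pa = 236.3 atm
mudstone: 2388 kg/m³ × 9.81 m/s² × 3470 m = 8.129×10^7 Pa = 802.3 atm
gypsum: 2320 kg/m³ × 9.81 m/s² × 480 m = 1.092×10^7 Pa = 107.8 atm
limestone: 2569 kg/m³ × 9.81 m/s² × 2470 m = 6.225×10^7 Pa = 614.3 atm
quartzite: 2611 kg/m³ × 9.81 m/s² × 4600 m = 1.178×10^8 Pa = 1163 atm
Total = 236.3 + 802.3 + 107.8 + 614.3 + 1163 = 2923.6 atm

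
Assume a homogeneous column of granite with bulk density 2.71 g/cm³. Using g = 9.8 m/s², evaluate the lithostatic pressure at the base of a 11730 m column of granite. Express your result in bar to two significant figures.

3100 bar

granite: 2710 kg/m³ × 9.8 m/s² × 11730 m = 3.115×10^8 Pa = 3115 bar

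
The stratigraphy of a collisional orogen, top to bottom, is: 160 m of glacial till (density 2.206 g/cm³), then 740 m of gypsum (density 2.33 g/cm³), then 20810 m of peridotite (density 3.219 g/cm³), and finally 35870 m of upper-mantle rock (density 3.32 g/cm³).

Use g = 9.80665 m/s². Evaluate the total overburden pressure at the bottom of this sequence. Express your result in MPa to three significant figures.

glacial till: 2206 kg/m³ × 9.80665 m/s² × 160 m = 3.461×10^6 Pa = 3.461 MPa
gypsum: 2330 kg/m³ × 9.80665 m/s² × 740 m = 1.691×10^7 Pa = 16.91 MPa
peridotite: 3219 kg/m³ × 9.80665 m/s² × 20810 m = 6.569×10^8 Pa = 656.9 MPa
upper-mantle rock: 3320 kg/m³ × 9.80665 m/s² × 35870 m = 1.168×10^9 Pa = 1168 MPa
Total = 3.461 + 16.91 + 656.9 + 1168 = 1845.2 MPa

1850 MPa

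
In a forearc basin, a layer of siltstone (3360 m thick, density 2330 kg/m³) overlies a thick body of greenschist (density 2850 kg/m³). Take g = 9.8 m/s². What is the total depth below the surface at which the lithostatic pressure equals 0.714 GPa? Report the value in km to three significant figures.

26.2 km

Pressure at base of upper layers: 2330×9.8×3360 = 7.672×10^7 Pa = 0.07672 GPa
Remaining pressure to be supplied by greenschist: 7.140×10^8 − 7.672×10^7 = 6.373×10^8 Pa
Additional depth in greenschist = 6.373×10^8 Pa / (2850 kg/m³ × 9.8 m/s²) = 22817 m
Total depth = 3360 m + 22817 m = 26177 m
= 26.177 km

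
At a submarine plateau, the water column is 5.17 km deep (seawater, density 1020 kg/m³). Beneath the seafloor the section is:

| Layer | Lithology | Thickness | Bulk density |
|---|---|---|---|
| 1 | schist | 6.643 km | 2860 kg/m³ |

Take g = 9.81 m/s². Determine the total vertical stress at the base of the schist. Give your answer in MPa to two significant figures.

seawater: 1020 kg/m³ × 9.81 m/s² × 5170 m = 5.173×10^7 Pa = 51.73 MPa
schist: 2860 kg/m³ × 9.81 m/s² × 6643 m = 1.864×10^8 Pa = 186.4 MPa
Total = 51.73 + 186.4 = 238.11 MPa

240 MPa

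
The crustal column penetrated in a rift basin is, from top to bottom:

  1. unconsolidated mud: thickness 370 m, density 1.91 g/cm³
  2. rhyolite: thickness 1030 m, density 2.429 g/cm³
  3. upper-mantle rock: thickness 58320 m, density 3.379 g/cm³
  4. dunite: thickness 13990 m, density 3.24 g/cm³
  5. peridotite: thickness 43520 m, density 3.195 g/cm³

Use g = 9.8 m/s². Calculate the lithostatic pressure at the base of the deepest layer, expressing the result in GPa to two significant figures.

3.8 GPa

unconsolidated mud: 1910 kg/m³ × 9.8 m/s² × 370 m = 6.926×10^6 Pa = 6.926×10^-3 GPa
rhyolite: 2429 kg/m³ × 9.8 m/s² × 1030 m = 2.452×10^7 Pa = 0.02452 GPa
upper-mantle rock: 3379 kg/m³ × 9.8 m/s² × 58320 m = 1.931×10^9 Pa = 1.931 GPa
dunite: 3240 kg/m³ × 9.8 m/s² × 13990 m = 4.442×10^8 Pa = 0.4442 GPa
peridotite: 3195 kg/m³ × 9.8 m/s² × 43520 m = 1.363×10^9 Pa = 1.363 GPa
Total = 6.926×10^-3 + 0.02452 + 1.931 + 0.4442 + 1.363 = 3.7695 GPa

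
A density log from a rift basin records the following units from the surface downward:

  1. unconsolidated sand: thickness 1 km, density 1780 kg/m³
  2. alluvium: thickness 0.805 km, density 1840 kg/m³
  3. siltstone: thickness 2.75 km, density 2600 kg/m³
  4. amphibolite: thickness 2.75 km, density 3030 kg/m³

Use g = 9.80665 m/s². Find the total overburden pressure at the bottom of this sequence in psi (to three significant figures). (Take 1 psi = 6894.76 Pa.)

26700 psi

unconsolidated sand: 1780 kg/m³ × 9.80665 m/s² × 1000 m = 1.746×10^7 Pa = 2532 psi
alluvium: 1840 kg/m³ × 9.80665 m/s² × 805 m = 1.453×10^7 Pa = 2107 psi
siltstone: 2600 kg/m³ × 9.80665 m/s² × 2750 m = 7.012×10^7 Pa = 10170 psi
amphibolite: 3030 kg/m³ × 9.80665 m/s² × 2750 m = 8.171×10^7 Pa = 11852 psi
Total = 2532 + 2107 + 10170 + 11852 = 26660 psi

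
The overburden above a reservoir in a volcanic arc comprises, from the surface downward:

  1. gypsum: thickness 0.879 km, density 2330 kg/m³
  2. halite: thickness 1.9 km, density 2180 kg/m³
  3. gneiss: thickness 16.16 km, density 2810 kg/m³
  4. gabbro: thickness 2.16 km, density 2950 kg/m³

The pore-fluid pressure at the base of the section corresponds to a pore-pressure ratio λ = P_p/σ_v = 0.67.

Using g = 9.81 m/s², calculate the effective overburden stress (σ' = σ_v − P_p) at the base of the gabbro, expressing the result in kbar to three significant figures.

1.88 kbar

Overburden (lithostatic) stress σ_v:
gypsum: 2330 kg/m³ × 9.81 m/s² × 879 m = 2.009×10^7 Pa = 20.09 MPa
halite: 2180 kg/m³ × 9.81 m/s² × 1900 m = 4.063×10^7 Pa = 40.63 MPa
gneiss: 2810 kg/m³ × 9.81 m/s² × 16160 m = 4.455×10^8 Pa = 445.5 MPa
gabbro: 2950 kg/m³ × 9.81 m/s² × 2160 m = 6.251×10^7 Pa = 62.51 MPa
Total = 20.09 + 40.63 + 445.5 + 62.51 = 568.70 MPa
Pore pressure P_p = λ·σ_v = 0.67 × 568.7 MPa = 381.0 MPa
Effective stress σ' = σ_v − P_p = 568.7 − 381.0 = 187.67 MPa = 1.8767 kbar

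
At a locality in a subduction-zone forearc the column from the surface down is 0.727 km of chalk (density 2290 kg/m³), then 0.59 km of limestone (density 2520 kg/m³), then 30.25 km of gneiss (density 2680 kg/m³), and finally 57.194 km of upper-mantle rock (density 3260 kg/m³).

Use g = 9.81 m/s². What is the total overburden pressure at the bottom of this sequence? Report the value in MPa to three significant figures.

chalk: 2290 kg/m³ × 9.81 m/s² × 727 m = 1.633×10^7 Pa = 16.33 MPa
limestone: 2520 kg/m³ × 9.81 m/s² × 590 m = 1.459×10^7 Pa = 14.59 MPa
gneiss: 2680 kg/m³ × 9.81 m/s² × 30250 m = 7.953×10^8 Pa = 795.3 MPa
upper-mantle rock: 3260 kg/m³ × 9.81 m/s² × 57194 m = 1.829×10^9 Pa = 1829 MPa
Total = 16.33 + 14.59 + 795.3 + 1829 = 2655.3 MPa

2660 MPa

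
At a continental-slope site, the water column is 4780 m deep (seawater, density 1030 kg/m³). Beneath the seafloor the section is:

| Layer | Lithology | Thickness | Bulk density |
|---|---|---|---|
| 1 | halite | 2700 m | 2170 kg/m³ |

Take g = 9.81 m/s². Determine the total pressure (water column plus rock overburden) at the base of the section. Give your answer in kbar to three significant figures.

seawater: 1030 kg/m³ × 9.81 m/s² × 4780 m = 4.830×10^7 Pa = 0.4830 kbar
halite: 2170 kg/m³ × 9.81 m/s² × 2700 m = 5.748×10^7 Pa = 0.5748 kbar
Total = 0.4830 + 0.5748 = 1.0578 kbar

1.06 kbar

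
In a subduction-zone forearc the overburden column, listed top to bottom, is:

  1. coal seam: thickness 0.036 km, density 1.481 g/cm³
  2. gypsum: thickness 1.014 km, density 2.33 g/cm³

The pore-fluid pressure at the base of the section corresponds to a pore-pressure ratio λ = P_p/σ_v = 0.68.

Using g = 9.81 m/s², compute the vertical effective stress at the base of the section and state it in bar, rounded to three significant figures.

75.8 bar

Overburden (lithostatic) stress σ_v:
coal seam: 1481 kg/m³ × 9.81 m/s² × 36 m = 5.230×10^5 Pa = 0.5230 MPa
gypsum: 2330 kg/m³ × 9.81 m/s² × 1014 m = 2.318×10^7 Pa = 23.18 MPa
Total = 0.5230 + 23.18 = 23.700 MPa
Pore pressure P_p = λ·σ_v = 0.68 × 23.70 MPa = 16.12 MPa
Effective stress σ' = σ_v − P_p = 23.70 − 16.12 = 7.5841 MPa = 75.841 bar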